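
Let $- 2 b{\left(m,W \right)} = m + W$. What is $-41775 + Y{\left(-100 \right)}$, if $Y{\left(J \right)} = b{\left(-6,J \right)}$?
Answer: $-41722$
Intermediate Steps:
$b{\left(m,W \right)} = - \frac{W}{2} - \frac{m}{2}$ ($b{\left(m,W \right)} = - \frac{m + W}{2} = - \frac{W + m}{2} = - \frac{W}{2} - \frac{m}{2}$)
$Y{\left(J \right)} = 3 - \frac{J}{2}$ ($Y{\left(J \right)} = - \frac{J}{2} - -3 = - \frac{J}{2} + 3 = 3 - \frac{J}{2}$)
$-41775 + Y{\left(-100 \right)} = -41775 + \left(3 - -50\right) = -41775 + \left(3 + 50\right) = -41775 + 53 = -41722$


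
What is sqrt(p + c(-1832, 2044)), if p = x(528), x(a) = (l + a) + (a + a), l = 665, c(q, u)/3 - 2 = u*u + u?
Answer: sqrt(12542195) ≈ 3541.5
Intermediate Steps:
c(q, u) = 6 + 3*u + 3*u**2 (c(q, u) = 6 + 3*(u*u + u) = 6 + 3*(u**2 + u) = 6 + 3*(u + u**2) = 6 + (3*u + 3*u**2) = 6 + 3*u + 3*u**2)
x(a) = 665 + 3*a (x(a) = (665 + a) + (a + a) = (665 + a) + 2*a = 665 + 3*a)
p = 2249 (p = 665 + 3*528 = 665 + 1584 = 2249)
sqrt(p + c(-1832, 2044)) = sqrt(2249 + (6 + 3*2044 + 3*2044**2)) = sqrt(2249 + (6 + 6132 + 3*4177936)) = sqrt(2249 + (6 + 6132 + 12533808)) = sqrt(2249 + 12539946) = sqrt(12542195)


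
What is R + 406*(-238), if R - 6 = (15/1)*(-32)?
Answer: -97102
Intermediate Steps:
R = -474 (R = 6 + (15/1)*(-32) = 6 + (15*1)*(-32) = 6 + 15*(-32) = 6 - 480 = -474)
R + 406*(-238) = -474 + 406*(-238) = -474 - 96628 = -97102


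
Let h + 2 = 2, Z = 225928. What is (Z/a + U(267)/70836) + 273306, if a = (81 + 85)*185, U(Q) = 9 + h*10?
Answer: 99093108383593/362562260 ≈ 2.7331e+5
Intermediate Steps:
h = 0 (h = -2 + 2 = 0)
U(Q) = 9 (U(Q) = 9 + 0*10 = 9 + 0 = 9)
a = 30710 (a = 166*185 = 30710)
(Z/a + U(267)/70836) + 273306 = (225928/30710 + 9/70836) + 273306 = (225928*(1/30710) + 9*(1/70836)) + 273306 = (112964/15355 + 3/23612) + 273306 = 2667352033/362562260 + 273306 = 99093108383593/362562260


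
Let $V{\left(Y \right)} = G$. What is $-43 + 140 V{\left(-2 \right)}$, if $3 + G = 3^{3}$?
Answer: $3317$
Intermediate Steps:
$G = 24$ ($G = -3 + 3^{3} = -3 + 27 = 24$)
$V{\left(Y \right)} = 24$
$-43 + 140 V{\left(-2 \right)} = -43 + 140 \cdot 24 = -43 + 3360 = 3317$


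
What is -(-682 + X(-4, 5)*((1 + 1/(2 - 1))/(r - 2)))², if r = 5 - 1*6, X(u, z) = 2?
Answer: -4202500/9 ≈ -4.6694e+5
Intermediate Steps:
r = -1 (r = 5 - 6 = -1)
-(-682 + X(-4, 5)*((1 + 1/(2 - 1))/(r - 2)))² = -(-682 + 2*((1 + 1/(2 - 1))/(-1 - 2)))² = -(-682 + 2*((1 + 1/1)/(-3)))² = -(-682 + 2*((1 + 1)*(-⅓)))² = -(-682 + 2*(2*(-⅓)))² = -(-682 + 2*(-⅔))² = -(-682 - 4/3)² = -(-2050/3)² = -1*4202500/9 = -4202500/9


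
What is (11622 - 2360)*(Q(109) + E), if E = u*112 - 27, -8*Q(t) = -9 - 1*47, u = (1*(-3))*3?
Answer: -9521336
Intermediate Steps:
u = -9 (u = -3*3 = -9)
Q(t) = 7 (Q(t) = -(-9 - 1*47)/8 = -(-9 - 47)/8 = -⅛*(-56) = 7)
E = -1035 (E = -9*112 - 27 = -1008 - 27 = -1035)
(11622 - 2360)*(Q(109) + E) = (11622 - 2360)*(7 - 1035) = 9262*(-1028) = -9521336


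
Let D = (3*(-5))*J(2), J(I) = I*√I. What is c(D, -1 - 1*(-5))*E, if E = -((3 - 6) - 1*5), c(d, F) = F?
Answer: 32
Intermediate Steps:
J(I) = I^(3/2)
D = -30*√2 (D = (3*(-5))*2^(3/2) = -30*√2 ≈ -42.426)
E = 8 (E = -(-3 - 5) = -1*(-8) = 8)
c(D, -1 - 1*(-5))*E = (-1 - 1*(-5))*8 = (-1 + 5)*8 = 4*8 = 32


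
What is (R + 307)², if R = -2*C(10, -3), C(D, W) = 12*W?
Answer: 143641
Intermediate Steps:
R = 72 (R = -24*(-3) = -2*(-36) = 72)
(R + 307)² = (72 + 307)² = 379² = 143641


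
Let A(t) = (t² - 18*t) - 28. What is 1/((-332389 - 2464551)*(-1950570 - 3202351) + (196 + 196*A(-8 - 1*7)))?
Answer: 1/14412410953468 ≈ 6.9385e-14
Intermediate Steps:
A(t) = -28 + t² - 18*t
1/((-332389 - 2464551)*(-1950570 - 3202351) + (196 + 196*A(-8 - 1*7))) = 1/((-332389 - 2464551)*(-1950570 - 3202351) + (196 + 196*(-28 + (-8 - 1*7)² - 18*(-8 - 1*7)))) = 1/(-2796940*(-5152921) + (196 + 196*(-28 + (-8 - 7)² - 18*(-8 - 7)))) = 1/(14412410861740 + (196 + 196*(-28 + (-15)² - 18*(-15)))) = 1/(14412410861740 + (196 + 196*(-28 + 225 + 270))) = 1/(14412410861740 + (196 + 196*467)) = 1/(14412410861740 + (196 + 91532)) = 1/(14412410861740 + 91728) = 1/14412410953468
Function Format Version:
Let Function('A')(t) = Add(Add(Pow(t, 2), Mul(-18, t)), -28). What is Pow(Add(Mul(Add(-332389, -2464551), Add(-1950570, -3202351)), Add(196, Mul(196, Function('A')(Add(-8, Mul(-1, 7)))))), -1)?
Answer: Rational(1, 14412410953468) ≈ 6.9385e-14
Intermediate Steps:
Function('A')(t) = Add(-28, Pow(t, 2), Mul(-18, t))
Pow(Add(Mul(Add(-332389, -2464551), Add(-1950570, -3202351)), Add(196, Mul(196, Function('A')(Add(-8, Mul(-1, 7)))))), -1) = Pow(Add(Mul(Add(-332389, -2464551), Add(-1950570, -3202351)), Add(196, Mul(196, Add(-28, Pow(Add(-8, Mul(-1, 7)), 2), Mul(-18, Add(-8, Mul(-1, 7))))))), -1) = Pow(Add(Mul(-2796940, -5152921), Add(196, Mul(196, Add(-28, Pow(Add(-8, -7), 2), Mul(-18, Add(-8, -7)))))), -1) = Pow(Add(14412410861740, Add(196, Mul(196, Add(-28, Pow(-15, 2), Mul(-18, -15))))), -1) = Pow(Add(14412410861740, Add(196, Mul(196, Add(-28, 225, 270)))), -1) = Pow(Add(14412410861740, Add(196, Mul(196, 467))), -1) = Pow(Add(14412410861740, Add(196, 91532)), -1) = Pow(Add(14412410861740, 91728), -1) = Pow(14412410953468, -1) = Rational(1, 14412410953468)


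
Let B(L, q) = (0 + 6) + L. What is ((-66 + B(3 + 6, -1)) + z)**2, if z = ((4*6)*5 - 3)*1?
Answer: 4356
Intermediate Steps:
B(L, q) = 6 + L
z = 117 (z = (24*5 - 3)*1 = (120 - 3)*1 = 117*1 = 117)
((-66 + B(3 + 6, -1)) + z)**2 = ((-66 + (6 + (3 + 6))) + 117)**2 = ((-66 + (6 + 9)) + 117)**2 = ((-66 + 15) + 117)**2 = (-51 + 117)**2 = 66**2 = 4356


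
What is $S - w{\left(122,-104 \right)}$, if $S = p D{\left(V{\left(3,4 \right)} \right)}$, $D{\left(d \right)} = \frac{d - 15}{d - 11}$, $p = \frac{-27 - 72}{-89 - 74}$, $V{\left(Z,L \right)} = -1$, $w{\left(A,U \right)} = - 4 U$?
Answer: $- \frac{67676}{163} \approx -415.19$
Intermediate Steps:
$p = \frac{99}{163}$ ($p = - \frac{99}{-163} = \left(-99\right) \left(- \frac{1}{163}\right) = \frac{99}{163} \approx 0.60736$)
$D{\left(d \right)} = \frac{-15 + d}{-11 + d}$
$S = \frac{132}{163}$ ($S = \frac{99 \frac{-15 - 1}{-11 - 1}}{163} = \frac{99 \frac{1}{-12} \left(-16\right)}{163} = \frac{99 \left(\left(- \frac{1}{12}\right) \left(-16\right)\right)}{163} = \frac{99}{163} \cdot \frac{4}{3} = \frac{132}{163} \approx 0.80982$)
$S - w{\left(122,-104 \right)} = \frac{132}{163} - \left(-4\right) \left(-104\right) = \frac{132}{163} - 416 = - \frac{67676}{163}$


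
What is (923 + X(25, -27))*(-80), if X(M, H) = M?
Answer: -75840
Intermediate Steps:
(923 + X(25, -27))*(-80) = (923 + 25)*(-80) = 948*(-80) = -75840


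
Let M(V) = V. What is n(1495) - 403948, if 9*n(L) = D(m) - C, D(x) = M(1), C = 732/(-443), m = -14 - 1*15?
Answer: -1610539501/3987 ≈ -4.0395e+5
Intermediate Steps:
m = -29 (m = -14 - 15 = -29)
C = -732/443 (C = 732*(-1/443) = -732/443 ≈ -1.6524)
D(x) = 1
n(L) = 1175/3987 (n(L) = (1 - 1*(-732/443))/9 = (1 + 732/443)/9 = (1/9)*(1175/443) = 1175/3987)
n(1495) - 403948 = 1175/3987 - 403948 = -1610539501/3987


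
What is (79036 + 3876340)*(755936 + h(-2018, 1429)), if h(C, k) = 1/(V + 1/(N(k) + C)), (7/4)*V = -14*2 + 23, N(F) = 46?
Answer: 117946913732529088/39447 ≈ 2.9900e+12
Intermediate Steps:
V = -20/7 (V = 4*(-14*2 + 23)/7 = 4*(-28 + 23)/7 = (4/7)*(-5) = -20/7 ≈ -2.8571)
h(C, k) = 1/(-20/7 + 1/(46 + C))
(79036 + 3876340)*(755936 + h(-2018, 1429)) = (79036 + 3876340)*(755936 + 7*(46 - 2018)/(-913 - 20*(-2018))) = 3955376*(755936 + 7*(-1972)/(-913 + 40360)) = 3955376*(755936 + 7*(-1972)/39447) = 3955376*(755936 + 7*(1/39447)*(-1972)) = 3955376*(755936 - 13804/39447) = 3955376*(29819393588/39447) = 117946913732529088/39447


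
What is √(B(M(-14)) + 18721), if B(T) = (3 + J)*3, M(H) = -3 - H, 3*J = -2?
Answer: 2*√4682 ≈ 136.85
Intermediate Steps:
J = -⅔ (J = (⅓)*(-2) = -⅔ ≈ -0.66667)
B(T) = 7 (B(T) = (3 - ⅔)*3 = (7/3)*3 = 7)
√(B(M(-14)) + 18721) = √(7 + 18721) = √18728 = 2*√4682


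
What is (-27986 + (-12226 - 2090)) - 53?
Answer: -42355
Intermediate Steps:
(-27986 + (-12226 - 2090)) - 53 = (-27986 - 14316) - 53 = -42302 - 53 = -42355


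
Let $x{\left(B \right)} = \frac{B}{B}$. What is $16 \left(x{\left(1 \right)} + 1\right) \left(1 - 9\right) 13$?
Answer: $-3328$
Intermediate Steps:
$x{\left(B \right)} = 1$
$16 \left(x{\left(1 \right)} + 1\right) \left(1 - 9\right) 13 = 16 \left(1 + 1\right) \left(1 - 9\right) 13 = 16 \cdot 2 \left(-8\right) 13 = 16 \left(-16\right) 13 = \left(-256\right) 13 = -3328$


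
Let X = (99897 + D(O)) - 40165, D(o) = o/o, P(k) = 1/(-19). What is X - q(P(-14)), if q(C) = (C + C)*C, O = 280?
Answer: 21563611/361 ≈ 59733.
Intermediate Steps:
P(k) = -1/19
D(o) = 1
X = 59733 (X = (99897 + 1) - 40165 = 99898 - 40165 = 59733)
q(C) = 2*C² (q(C) = (2*C)*C = 2*C²)
X - q(P(-14)) = 59733 - 2*(-1/19)² = 59733 - 2/361 = 21563611/361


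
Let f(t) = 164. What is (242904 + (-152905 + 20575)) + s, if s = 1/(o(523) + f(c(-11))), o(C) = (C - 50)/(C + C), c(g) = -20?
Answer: 19020608804/172017 ≈ 1.1057e+5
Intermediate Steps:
o(C) = (-50 + C)/(2*C) (o(C) = (-50 + C)/((2*C)) = (-50 + C)*(1/(2*C)) = (-50 + C)/(2*C))
s = 1046/172017 (s = 1/((1/2)*(-50 + 523)/523 + 164) = 1/((1/2)*(1/523)*473 + 164) = 1/(473/1046 + 164) = 1/(172017/1046) = 1046/172017 ≈ 0.0060808)
(242904 + (-152905 + 20575)) + s = (242904 + (-152905 + 20575)) + 1046/172017 = (242904 - 132330) + 1046/172017 = 110574 + 1046/172017 = 19020608804/172017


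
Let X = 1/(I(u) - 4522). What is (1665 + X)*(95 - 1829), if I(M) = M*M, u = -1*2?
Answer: -2173993541/753 ≈ -2.8871e+6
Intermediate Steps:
u = -2
I(M) = M²
X = -1/4518 (X = 1/((-2)² - 4522) = 1/(4 - 4522) = 1/(-4518) = -1/4518 ≈ -0.00022134)
(1665 + X)*(95 - 1829) = (1665 - 1/4518)*(95 - 1829) = (7522469/4518)*(-1734) = -2173993541/753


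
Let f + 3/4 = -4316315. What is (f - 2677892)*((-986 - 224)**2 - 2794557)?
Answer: 37221970641767/4 ≈ 9.3055e+12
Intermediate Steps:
f = -17265263/4 (f = -3/4 - 4316315 = -17265263/4 ≈ -4.3163e+6)
(f - 2677892)*((-986 - 224)**2 - 2794557) = (-17265263/4 - 2677892)*((-986 - 224)**2 - 2794557) = -27976831*((-1210)**2 - 2794557)/4 = -27976831*(1464100 - 2794557)/4 = -27976831/4*(-1330457) = 37221970641767/4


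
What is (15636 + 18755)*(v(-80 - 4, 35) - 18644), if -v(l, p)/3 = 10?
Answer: -642217534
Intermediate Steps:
v(l, p) = -30 (v(l, p) = -3*10 = -30)
(15636 + 18755)*(v(-80 - 4, 35) - 18644) = (15636 + 18755)*(-30 - 18644) = 34391*(-18674) = -642217534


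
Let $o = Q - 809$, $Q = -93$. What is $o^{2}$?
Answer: $813604$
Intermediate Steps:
$o = -902$ ($o = -93 - 809 = -902$)
$o^{2} = \left(-902\right)^{2} = 813604$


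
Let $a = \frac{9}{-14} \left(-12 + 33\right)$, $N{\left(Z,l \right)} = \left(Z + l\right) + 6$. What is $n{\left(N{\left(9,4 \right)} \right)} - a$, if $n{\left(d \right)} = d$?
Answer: $\frac{65}{2} \approx 32.5$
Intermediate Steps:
$N{\left(Z,l \right)} = 6 + Z + l$
$a = - \frac{27}{2}$ ($a = 9 \left(- \frac{1}{14}\right) 21 = \left(- \frac{9}{14}\right) 21 = - \frac{27}{2} \approx -13.5$)
$n{\left(N{\left(9,4 \right)} \right)} - a = \left(6 + 9 + 4\right) - - \frac{27}{2} = 19 + \frac{27}{2} = \frac{65}{2}$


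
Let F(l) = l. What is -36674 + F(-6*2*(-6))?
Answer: -36602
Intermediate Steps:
-36674 + F(-6*2*(-6)) = -36674 - 6*2*(-6) = -36674 - 12*(-6) = -36674 + 72 = -36602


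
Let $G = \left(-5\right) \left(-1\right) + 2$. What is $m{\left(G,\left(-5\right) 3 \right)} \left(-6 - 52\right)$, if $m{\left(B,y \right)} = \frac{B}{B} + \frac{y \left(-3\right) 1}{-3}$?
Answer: $812$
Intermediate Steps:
$G = 7$ ($G = 5 + 2 = 7$)
$m{\left(B,y \right)} = 1 + y$ ($m{\left(B,y \right)} = 1 + - 3 y 1 \left(- \frac{1}{3}\right) = 1 + - 3 y \left(- \frac{1}{3}\right) = 1 + y$)
$m{\left(G,\left(-5\right) 3 \right)} \left(-6 - 52\right) = \left(1 - 15\right) \left(-6 - 52\right) = \left(-14\right) \left(-58\right) = 812$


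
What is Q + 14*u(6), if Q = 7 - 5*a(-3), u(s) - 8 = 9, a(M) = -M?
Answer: 230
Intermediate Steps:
u(s) = 17 (u(s) = 8 + 9 = 17)
Q = -8 (Q = 7 - (-5)*(-3) = 7 - 5*3 = 7 - 15 = -8)
Q + 14*u(6) = -8 + 14*17 = -8 + 238 = 230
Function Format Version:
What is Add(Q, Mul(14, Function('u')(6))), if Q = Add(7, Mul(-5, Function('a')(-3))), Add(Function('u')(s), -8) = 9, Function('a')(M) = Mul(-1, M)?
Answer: 230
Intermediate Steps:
Function('u')(s) = 17 (Function('u')(s) = Add(8, 9) = 17)
Q = -8 (Q = Add(7, Mul(-5, Mul(-1, -3))) = Add(7, Mul(-5, 3)) = Add(7, -15) = -8)
Add(Q, Mul(14, Function('u')(6))) = Add(-8, Mul(14, 17)) = Add(-8, 238) = 230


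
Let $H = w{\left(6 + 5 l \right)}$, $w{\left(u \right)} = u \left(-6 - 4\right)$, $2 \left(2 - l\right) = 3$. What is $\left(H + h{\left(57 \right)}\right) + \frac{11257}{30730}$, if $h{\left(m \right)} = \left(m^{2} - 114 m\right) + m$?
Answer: $- \frac{100690953}{30730} \approx -3276.6$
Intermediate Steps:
$l = \frac{1}{2}$ ($l = 2 - \frac{3}{2} = \frac{1}{2} \approx 0.5$)
$w{\left(u \right)} = - 10 u$ ($w{\left(u \right)} = u \left(-10\right) = - 10 u$)
$h{\left(m \right)} = m^{2} - 113 m$
$H = -85$ ($H = - 10 \left(6 + 5 \cdot \frac{1}{2}\right) = - 10 \left(6 + \frac{5}{2}\right) = \left(-10\right) \frac{17}{2} = -85$)
$\left(H + h{\left(57 \right)}\right) + \frac{11257}{30730} = \left(-85 + 57 \left(-113 + 57\right)\right) + \frac{11257}{30730} = \left(-85 + 57 \left(-56\right)\right) + 11257 \cdot \frac{1}{30730} = \left(-85 - 3192\right) + \frac{11257}{30730} = -3277 + \frac{11257}{30730} = - \frac{100690953}{30730}$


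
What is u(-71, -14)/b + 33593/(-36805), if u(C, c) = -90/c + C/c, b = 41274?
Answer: -2772188449/3038179140 ≈ -0.91245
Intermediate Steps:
u(-71, -14)/b + 33593/(-36805) = ((-90 - 71)/(-14))/41274 + 33593/(-36805) = -1/14*(-161)*(1/41274) + 33593*(-1/36805) = (23/2)*(1/41274) - 33593/36805 = 23/82548 - 33593/36805 = -2772188449/3038179140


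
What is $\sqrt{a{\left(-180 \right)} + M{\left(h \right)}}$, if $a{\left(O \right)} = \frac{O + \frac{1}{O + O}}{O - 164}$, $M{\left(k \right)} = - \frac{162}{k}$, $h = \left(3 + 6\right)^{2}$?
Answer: $\frac{i \sqrt{21265}}{120} \approx 1.2152 i$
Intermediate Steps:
$h = 81$ ($h = 9^{2} = 81$)
$a{\left(O \right)} = \frac{O + \frac{1}{2 O}}{-164 + O}$
$\sqrt{a{\left(-180 \right)} + M{\left(h \right)}} = \sqrt{\frac{\frac{1}{2} + \left(-180\right)^{2}}{\left(-180\right) \left(-164 - 180\right)} - \frac{162}{81}} = \sqrt{- \frac{\frac{1}{2} + 32400}{180 \left(-344\right)} - 2} = \sqrt{\left(- \frac{1}{180}\right) \left(- \frac{1}{344}\right) \frac{64801}{2} - 2} = \sqrt{\frac{1507}{2880} - 2} = \sqrt{- \frac{4253}{2880}} = \frac{i \sqrt{21265}}{120}$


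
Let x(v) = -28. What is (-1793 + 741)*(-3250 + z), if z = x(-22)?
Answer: 3448456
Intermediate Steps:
z = -28
(-1793 + 741)*(-3250 + z) = (-1793 + 741)*(-3250 - 28) = -1052*(-3278) = 3448456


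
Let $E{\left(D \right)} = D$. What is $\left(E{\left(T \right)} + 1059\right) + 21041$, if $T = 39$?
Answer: $22139$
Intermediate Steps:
$\left(E{\left(T \right)} + 1059\right) + 21041 = \left(39 + 1059\right) + 21041 = 1098 + 21041 = 22139$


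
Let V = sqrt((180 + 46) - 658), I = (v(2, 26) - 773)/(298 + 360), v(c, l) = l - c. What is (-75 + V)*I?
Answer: 8025/94 - 642*I*sqrt(3)/47 ≈ 85.372 - 23.659*I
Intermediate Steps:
I = -107/94 (I = ((26 - 1*2) - 773)/(298 + 360) = ((26 - 2) - 773)/658 = (24 - 773)*(1/658) = -749*1/658 = -107/94 ≈ -1.1383)
V = 12*I*sqrt(3) (V = sqrt(226 - 658) = sqrt(-432) = 12*I*sqrt(3) ≈ 20.785*I)
(-75 + V)*I = (-75 + 12*I*sqrt(3))*(-107/94) = 8025/94 - 642*I*sqrt(3)/47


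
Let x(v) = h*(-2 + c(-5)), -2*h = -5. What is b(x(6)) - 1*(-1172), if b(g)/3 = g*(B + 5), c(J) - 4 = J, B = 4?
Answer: 1939/2 ≈ 969.50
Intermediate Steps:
h = 5/2 (h = -½*(-5) = 5/2 ≈ 2.5000)
c(J) = 4 + J
x(v) = -15/2 (x(v) = 5*(-2 + (4 - 5))/2 = 5*(-2 - 1)/2 = (5/2)*(-3) = -15/2)
b(g) = 27*g (b(g) = 3*(g*(4 + 5)) = 3*(g*9) = 3*(9*g) = 27*g)
b(x(6)) - 1*(-1172) = 27*(-15/2) - 1*(-1172) = -405/2 + 1172 = 1939/2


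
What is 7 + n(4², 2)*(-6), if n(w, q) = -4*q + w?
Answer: -41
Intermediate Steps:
n(w, q) = w - 4*q
7 + n(4², 2)*(-6) = 7 + (4² - 4*2)*(-6) = 7 + (16 - 8)*(-6) = 7 + 8*(-6) = 7 - 48 = -41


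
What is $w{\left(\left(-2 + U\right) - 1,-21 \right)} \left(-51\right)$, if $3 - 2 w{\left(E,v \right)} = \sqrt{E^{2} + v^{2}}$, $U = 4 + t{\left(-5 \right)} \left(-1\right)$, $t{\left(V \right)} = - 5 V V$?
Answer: $- \frac{153}{2} + \frac{1071 \sqrt{37}}{2} \approx 3180.8$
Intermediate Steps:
$t{\left(V \right)} = - 5 V^{2}$
$U = 129$ ($U = 4 + - 5 \left(-5\right)^{2} \left(-1\right) = 4 + \left(-5\right) 25 \left(-1\right) = 4 - -125 = 4 + 125 = 129$)
$w{\left(E,v \right)} = \frac{3}{2} - \frac{\sqrt{E^{2} + v^{2}}}{2}$
$w{\left(\left(-2 + U\right) - 1,-21 \right)} \left(-51\right) = \left(\frac{3}{2} - \frac{\sqrt{\left(\left(-2 + 129\right) - 1\right)^{2} + \left(-21\right)^{2}}}{2}\right) \left(-51\right) = \left(\frac{3}{2} - \frac{\sqrt{\left(127 - 1\right)^{2} + 441}}{2}\right) \left(-51\right) = \left(\frac{3}{2} - \frac{\sqrt{126^{2} + 441}}{2}\right) \left(-51\right) = \left(\frac{3}{2} - \frac{\sqrt{15876 + 441}}{2}\right) \left(-51\right) = \left(\frac{3}{2} - \frac{\sqrt{16317}}{2}\right) \left(-51\right) = \left(\frac{3}{2} - \frac{21 \sqrt{37}}{2}\right) \left(-51\right) = - \frac{153}{2} + \frac{1071 \sqrt{37}}{2}$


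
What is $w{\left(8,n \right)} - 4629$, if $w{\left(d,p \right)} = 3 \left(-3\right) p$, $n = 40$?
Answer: $-4989$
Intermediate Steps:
$w{\left(d,p \right)} = - 9 p$
$w{\left(8,n \right)} - 4629 = \left(-9\right) 40 - 4629 = -360 - 4629 = -4989$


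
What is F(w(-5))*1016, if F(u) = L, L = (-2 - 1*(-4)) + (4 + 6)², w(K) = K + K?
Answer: 103632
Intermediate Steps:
w(K) = 2*K
L = 102 (L = (-2 + 4) + 10² = 2 + 100 = 102)
F(u) = 102
F(w(-5))*1016 = 102*1016 = 103632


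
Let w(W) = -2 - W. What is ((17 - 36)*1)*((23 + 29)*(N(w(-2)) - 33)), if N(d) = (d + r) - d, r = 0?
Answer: 32604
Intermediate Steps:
N(d) = 0 (N(d) = (d + 0) - d = d - d = 0)
((17 - 36)*1)*((23 + 29)*(N(w(-2)) - 33)) = ((17 - 36)*1)*((23 + 29)*(0 - 33)) = (-19*1)*(52*(-33)) = -19*(-1716) = 32604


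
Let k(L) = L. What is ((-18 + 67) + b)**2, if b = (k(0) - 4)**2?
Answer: 4225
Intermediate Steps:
b = 16 (b = (0 - 4)**2 = (-4)**2 = 16)
((-18 + 67) + b)**2 = ((-18 + 67) + 16)**2 = (49 + 16)**2 = 65**2 = 4225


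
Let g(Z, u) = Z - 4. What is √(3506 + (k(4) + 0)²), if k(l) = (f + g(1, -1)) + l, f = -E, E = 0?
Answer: √3507 ≈ 59.220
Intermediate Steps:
f = 0 (f = -1*0 = 0)
g(Z, u) = -4 + Z
k(l) = -3 + l (k(l) = (0 + (-4 + 1)) + l = (0 - 3) + l = -3 + l)
√(3506 + (k(4) + 0)²) = √(3506 + ((-3 + 4) + 0)²) = √(3506 + (1 + 0)²) = √(3506 + 1²) = √(3506 + 1) = √3507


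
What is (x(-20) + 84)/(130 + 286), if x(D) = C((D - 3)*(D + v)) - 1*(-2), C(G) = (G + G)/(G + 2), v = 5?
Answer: 7633/36088 ≈ 0.21151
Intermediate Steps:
C(G) = 2*G/(2 + G) (C(G) = (2*G)/(2 + G) = 2*G/(2 + G))
x(D) = 2 + 2*(-3 + D)*(5 + D)/(2 + (-3 + D)*(5 + D)) (x(D) = 2*((D - 3)*(D + 5))/(2 + (D - 3)*(D + 5)) - 1*(-2) = 2*((-3 + D)*(5 + D))/(2 + (-3 + D)*(5 + D)) + 2 = 2*(-3 + D)*(5 + D)/(2 + (-3 + D)*(5 + D)) + 2 = 2 + 2*(-3 + D)*(5 + D)/(2 + (-3 + D)*(5 + D)))
(x(-20) + 84)/(130 + 286) = (4*(-14 + (-20)² + 2*(-20))/(-13 + (-20)² + 2*(-20)) + 84)/(130 + 286) = (4*(-14 + 400 - 40)/(-13 + 400 - 40) + 84)/416 = (4*346/347 + 84)*(1/416) = (4*(1/347)*346 + 84)*(1/416) = (1384/347 + 84)*(1/416) = (30532/347)*(1/416) = 7633/36088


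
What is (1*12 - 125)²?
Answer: 12769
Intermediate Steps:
(1*12 - 125)² = (12 - 125)² = (-113)² = 12769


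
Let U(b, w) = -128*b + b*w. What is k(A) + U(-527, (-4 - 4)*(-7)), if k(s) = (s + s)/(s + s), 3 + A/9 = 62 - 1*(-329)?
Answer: 37945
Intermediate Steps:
A = 3492 (A = -27 + 9*(62 - 1*(-329)) = -27 + 9*(62 + 329) = -27 + 9*391 = -27 + 3519 = 3492)
k(s) = 1 (k(s) = (2*s)/((2*s)) = (2*s)*(1/(2*s)) = 1)
k(A) + U(-527, (-4 - 4)*(-7)) = 1 - 527*(-128 + (-4 - 4)*(-7)) = 1 - 527*(-128 - 8*(-7)) = 1 - 527*(-128 + 56) = 1 - 527*(-72) = 1 + 37944 = 37945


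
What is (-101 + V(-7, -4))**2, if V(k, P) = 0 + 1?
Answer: 10000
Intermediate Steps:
V(k, P) = 1
(-101 + V(-7, -4))**2 = (-101 + 1)**2 = (-100)**2 = 10000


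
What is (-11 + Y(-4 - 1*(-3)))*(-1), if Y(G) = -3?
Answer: 14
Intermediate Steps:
(-11 + Y(-4 - 1*(-3)))*(-1) = (-11 - 3)*(-1) = -14*(-1) = 14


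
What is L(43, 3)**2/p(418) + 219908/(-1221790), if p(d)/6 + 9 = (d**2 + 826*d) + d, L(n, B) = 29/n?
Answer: -634800069457381/3526897632521130 ≈ -0.17999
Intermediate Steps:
p(d) = -54 + 6*d**2 + 4962*d (p(d) = -54 + 6*((d**2 + 826*d) + d) = -54 + 6*(d**2 + 827*d) = -54 + (6*d**2 + 4962*d) = -54 + 6*d**2 + 4962*d)
L(43, 3)**2/p(418) + 219908/(-1221790) = (29/43)**2/(-54 + 6*418**2 + 4962*418) + 219908/(-1221790) = (29*(1/43))**2/(-54 + 6*174724 + 2074116) + 219908*(-1/1221790) = (29/43)**2/(-54 + 1048344 + 2074116) - 109954/610895 = (841/1849)/3122406 - 109954/610895 = (841/1849)*(1/3122406) - 109954/610895 = 841/5773328694 - 109954/610895 = -634800069457381/3526897632521130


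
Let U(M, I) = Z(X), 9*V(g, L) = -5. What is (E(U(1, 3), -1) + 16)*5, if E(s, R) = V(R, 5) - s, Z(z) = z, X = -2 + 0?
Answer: 785/9 ≈ 87.222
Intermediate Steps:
X = -2
V(g, L) = -5/9 (V(g, L) = (⅑)*(-5) = -5/9)
U(M, I) = -2
E(s, R) = -5/9 - s
(E(U(1, 3), -1) + 16)*5 = ((-5/9 - 1*(-2)) + 16)*5 = ((-5/9 + 2) + 16)*5 = (13/9 + 16)*5 = (157/9)*5 = 785/9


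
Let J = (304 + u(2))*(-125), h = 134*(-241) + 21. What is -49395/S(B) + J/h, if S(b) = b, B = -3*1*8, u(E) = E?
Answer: 531680945/258184 ≈ 2059.3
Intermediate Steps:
B = -24 (B = -3*8 = -24)
h = -32273 (h = -32294 + 21 = -32273)
J = -38250 (J = (304 + 2)*(-125) = 306*(-125) = -38250)
-49395/S(B) + J/h = -49395/(-24) - 38250/(-32273) = -49395*(-1/24) - 38250*(-1/32273) = 16465/8 + 38250/32273 = 531680945/258184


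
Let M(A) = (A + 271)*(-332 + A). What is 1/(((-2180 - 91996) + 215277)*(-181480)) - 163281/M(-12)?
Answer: 1515411063013/826900031685 ≈ 1.8326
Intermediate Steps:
M(A) = (-332 + A)*(271 + A) (M(A) = (271 + A)*(-332 + A) = (-332 + A)*(271 + A))
1/(((-2180 - 91996) + 215277)*(-181480)) - 163281/M(-12) = 1/(((-2180 - 91996) + 215277)*(-181480)) - 163281/(-89972 + (-12)**2 - 61*(-12)) = -1/181480/(-94176 + 215277) - 163281/(-89972 + 144 + 732) = -1/181480/121101 - 163281/(-89096) = (1/121101)*(-1/181480) - 163281*(-1/89096) = -1/21977409480 + 4413/2408 = 1515411063013/826900031685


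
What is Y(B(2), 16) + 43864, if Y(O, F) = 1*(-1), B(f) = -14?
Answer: 43863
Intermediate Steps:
Y(O, F) = -1
Y(B(2), 16) + 43864 = -1 + 43864 = 43863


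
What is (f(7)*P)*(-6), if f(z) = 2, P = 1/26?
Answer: -6/13 ≈ -0.46154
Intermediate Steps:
P = 1/26 ≈ 0.038462
(f(7)*P)*(-6) = (2*(1/26))*(-6) = (1/13)*(-6) = -6/13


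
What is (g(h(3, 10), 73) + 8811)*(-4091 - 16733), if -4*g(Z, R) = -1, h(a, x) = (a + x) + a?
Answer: -183485470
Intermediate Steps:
h(a, x) = x + 2*a
g(Z, R) = ¼ (g(Z, R) = -¼*(-1) = ¼)
(g(h(3, 10), 73) + 8811)*(-4091 - 16733) = (¼ + 8811)*(-4091 - 16733) = (35245/4)*(-20824) = -183485470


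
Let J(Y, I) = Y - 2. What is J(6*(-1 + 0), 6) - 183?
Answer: -191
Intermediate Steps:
J(Y, I) = -2 + Y
J(6*(-1 + 0), 6) - 183 = (-2 + 6*(-1 + 0)) - 183 = (-2 + 6*(-1)) - 183 = (-2 - 6) - 183 = -8 - 183 = -191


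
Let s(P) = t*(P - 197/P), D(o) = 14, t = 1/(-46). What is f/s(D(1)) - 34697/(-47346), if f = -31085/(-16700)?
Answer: 3647641169/3041070 ≈ 1199.5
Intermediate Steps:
t = -1/46 ≈ -0.021739
f = 6217/3340 (f = -31085*(-1/16700) = 6217/3340 ≈ 1.8614)
s(P) = -P/46 + 197/(46*P) (s(P) = -(P - 197/P)/46 = -P/46 + 197/(46*P))
f/s(D(1)) - 34697/(-47346) = 6217/(3340*(((1/46)*(197 - 1*14²)/14))) - 34697/(-47346) = 6217/(3340*(((1/46)*(1/14)*(197 - 1*196)))) - 34697*(-1/47346) = 6217/(3340*(((1/46)*(1/14)*(197 - 196)))) + 2669/3642 = 6217/(3340*(((1/46)*(1/14)*1))) + 2669/3642 = 6217/(3340*(1/644)) + 2669/3642 = (6217/3340)*644 + 2669/3642 = 1000937/835 + 2669/3642 = 3647641169/3041070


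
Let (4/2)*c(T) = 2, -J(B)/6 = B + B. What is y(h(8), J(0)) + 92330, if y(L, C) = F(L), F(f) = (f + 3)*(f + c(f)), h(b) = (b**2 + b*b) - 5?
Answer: 107954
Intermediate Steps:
J(B) = -12*B (J(B) = -6*(B + B) = -12*B)
c(T) = 1 (c(T) = (1/2)*2 = 1)
h(b) = -5 + 2*b**2 (h(b) = (b**2 + b**2) - 5 = 2*b**2 - 5 = -5 + 2*b**2)
F(f) = (1 + f)*(3 + f) (F(f) = (f + 3)*(f + 1) = (3 + f)*(1 + f) = (1 + f)*(3 + f))
y(L, C) = 3 + L**2 + 4*L
y(h(8), J(0)) + 92330 = (3 + (-5 + 2*8**2)**2 + 4*(-5 + 2*8**2)) + 92330 = (3 + (-5 + 2*64)**2 + 4*(-5 + 2*64)) + 92330 = (3 + (-5 + 128)**2 + 4*(-5 + 128)) + 92330 = (3 + 123**2 + 4*123) + 92330 = (3 + 15129 + 492) + 92330 = 15624 + 92330 = 107954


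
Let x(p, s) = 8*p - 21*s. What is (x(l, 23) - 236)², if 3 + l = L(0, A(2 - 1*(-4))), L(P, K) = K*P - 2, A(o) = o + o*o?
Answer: 576081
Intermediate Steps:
A(o) = o + o²
L(P, K) = -2 + K*P
l = -5 (l = -3 + (-2 + ((2 - 1*(-4))*(1 + (2 - 1*(-4))))*0) = -3 + (-2 + ((2 + 4)*(1 + (2 + 4)))*0) = -3 + (-2 + (6*(1 + 6))*0) = -3 + (-2 + (6*7)*0) = -3 + (-2 + 42*0) = -3 + (-2 + 0) = -3 - 2 = -5)
x(p, s) = -21*s + 8*p
(x(l, 23) - 236)² = ((-21*23 + 8*(-5)) - 236)² = ((-483 - 40) - 236)² = (-523 - 236)² = (-759)² = 576081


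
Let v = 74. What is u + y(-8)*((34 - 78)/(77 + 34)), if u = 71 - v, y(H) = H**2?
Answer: -3149/111 ≈ -28.369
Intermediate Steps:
u = -3 (u = 71 - 1*74 = 71 - 74 = -3)
u + y(-8)*((34 - 78)/(77 + 34)) = -3 + (-8)**2*((34 - 78)/(77 + 34)) = -3 + 64*(-44/111) = -3 - 2816/111 = -3149/111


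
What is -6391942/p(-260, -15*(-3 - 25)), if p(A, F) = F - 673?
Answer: 6391942/253 ≈ 25265.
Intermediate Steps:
p(A, F) = -673 + F
-6391942/p(-260, -15*(-3 - 25)) = -6391942/(-673 - 15*(-3 - 25)) = -6391942/(-673 - 15*(-28)) = -6391942/(-673 + 420) = -6391942/(-253) = -6391942*(-1/253) = 6391942/253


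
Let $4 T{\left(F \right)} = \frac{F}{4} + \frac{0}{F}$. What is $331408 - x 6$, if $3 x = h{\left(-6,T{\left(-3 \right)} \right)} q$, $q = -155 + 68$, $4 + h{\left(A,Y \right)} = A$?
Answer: $329668$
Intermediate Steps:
$T{\left(F \right)} = \frac{F}{16}$ ($T{\left(F \right)} = \frac{\frac{F}{4} + \frac{0}{F}}{4} = \frac{F \frac{1}{4} + 0}{4} = \frac{\frac{F}{4} + 0}{4} = \frac{\frac{1}{4} F}{4} = \frac{F}{16}$)
$h{\left(A,Y \right)} = -4 + A$
$q = -87$
$x = 290$ ($x = \frac{\left(-4 - 6\right) \left(-87\right)}{3} = \frac{\left(-10\right) \left(-87\right)}{3} = \frac{1}{3} \cdot 870 = 290$)
$331408 - x 6 = 331408 - 290 \cdot 6 = 331408 - 1740 = 329668$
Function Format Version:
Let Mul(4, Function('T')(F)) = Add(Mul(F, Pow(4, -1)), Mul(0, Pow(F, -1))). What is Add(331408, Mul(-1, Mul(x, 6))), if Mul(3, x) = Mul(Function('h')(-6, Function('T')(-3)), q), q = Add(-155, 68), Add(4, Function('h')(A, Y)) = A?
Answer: 329668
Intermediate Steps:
Function('T')(F) = Mul(Rational(1, 16), F) (Function('T')(F) = Mul(Rational(1, 4), Add(Mul(F, Pow(4, -1)), Mul(0, Pow(F, -1)))) = Mul(Rational(1, 4), Add(Mul(F, Rational(1, 4)), 0)) = Mul(Rational(1, 4), Add(Mul(Rational(1, 4), F), 0)) = Mul(Rational(1, 4), Mul(Rational(1, 4), F)) = Mul(Rational(1, 16), F))
Function('h')(A, Y) = Add(-4, A)
q = -87
x = 290 (x = Mul(Rational(1, 3), Mul(Add(-4, -6), -87)) = Mul(Rational(1, 3), Mul(-10, -87)) = Mul(Rational(1, 3), 870) = 290)
Add(331408, Mul(-1, Mul(x, 6))) = Add(331408, Mul(-1, Mul(290, 6))) = Add(331408, Mul(-1, 1740)) = Add(331408, -1740) = 329668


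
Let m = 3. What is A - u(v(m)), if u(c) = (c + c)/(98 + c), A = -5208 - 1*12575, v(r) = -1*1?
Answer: -1724949/97 ≈ -17783.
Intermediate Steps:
v(r) = -1
A = -17783 (A = -5208 - 12575 = -17783)
u(c) = 2*c/(98 + c) (u(c) = (2*c)/(98 + c) = 2*c/(98 + c))
A - u(v(m)) = -17783 - 2*(-1)/(98 - 1) = -17783 - 2*(-1)/97 = -17783 - 1*(-2/97) = -17783 + 2/97 = -1724949/97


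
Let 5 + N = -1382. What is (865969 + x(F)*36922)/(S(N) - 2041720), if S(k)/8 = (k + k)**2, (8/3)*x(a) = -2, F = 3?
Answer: 1676555/119037776 ≈ 0.014084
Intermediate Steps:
x(a) = -3/4 (x(a) = (3/8)*(-2) = -3/4)
N = -1387 (N = -5 - 1382 = -1387)
S(k) = 32*k**2 (S(k) = 8*(k + k)**2 = 8*(2*k)**2 = 8*(4*k**2) = 32*k**2)
(865969 + x(F)*36922)/(S(N) - 2041720) = (865969 - 3/4*36922)/(32*(-1387)**2 - 2041720) = (865969 - 55383/2)/(32*1923769 - 2041720) = 1676555/(2*(61560608 - 2041720)) = (1676555/2)/59518888 = (1676555/2)*(1/59518888) = 1676555/119037776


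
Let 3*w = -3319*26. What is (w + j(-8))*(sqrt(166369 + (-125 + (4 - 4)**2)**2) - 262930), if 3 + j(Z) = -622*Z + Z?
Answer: 18772939070/3 - 71399*sqrt(181994)/3 ≈ 6.2475e+9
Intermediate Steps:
w = -86294/3 (w = (-3319*26)/3 = (1/3)*(-86294) = -86294/3 ≈ -28765.)
j(Z) = -3 - 621*Z (j(Z) = -3 + (-622*Z + Z) = -3 - 621*Z)
(w + j(-8))*(sqrt(166369 + (-125 + (4 - 4)**2)**2) - 262930) = (-86294/3 + (-3 - 621*(-8)))*(sqrt(166369 + (-125 + (4 - 4)**2)**2) - 262930) = (-86294/3 + (-3 + 4968))*(sqrt(166369 + (-125 + 0**2)**2) - 262930) = (-86294/3 + 4965)*(sqrt(166369 + (-125 + 0)**2) - 262930) = -71399*(sqrt(166369 + (-125)**2) - 262930)/3 = -71399*(sqrt(166369 + 15625) - 262930)/3 = -71399*(sqrt(181994) - 262930)/3 = -71399*(-262930 + sqrt(181994))/3 = 18772939070/3 - 71399*sqrt(181994)/3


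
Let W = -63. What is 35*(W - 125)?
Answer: -6580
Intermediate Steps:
35*(W - 125) = 35*(-63 - 125) = 35*(-188) = -6580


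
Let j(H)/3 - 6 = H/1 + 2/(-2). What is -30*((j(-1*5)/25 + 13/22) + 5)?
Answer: -1845/11 ≈ -167.73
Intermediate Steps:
j(H) = 15 + 3*H (j(H) = 18 + 3*(H/1 + 2/(-2)) = 18 + 3*(H*1 + 2*(-½)) = 18 + 3*(H - 1) = 18 + 3*(-1 + H) = 18 + (-3 + 3*H) = 15 + 3*H)
-30*((j(-1*5)/25 + 13/22) + 5) = -30*(((15 + 3*(-1*5))/25 + 13/22) + 5) = -30*(((15 + 3*(-5))*(1/25) + 13*(1/22)) + 5) = -30*(((15 - 15)*(1/25) + 13/22) + 5) = -30*((0*(1/25) + 13/22) + 5) = -30*((0 + 13/22) + 5) = -30*(13/22 + 5) = -30*123/22 = -1845/11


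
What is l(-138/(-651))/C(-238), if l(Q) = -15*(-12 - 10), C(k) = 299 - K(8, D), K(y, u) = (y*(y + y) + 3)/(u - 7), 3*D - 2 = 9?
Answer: 3300/3383 ≈ 0.97547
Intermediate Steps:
D = 11/3 (D = ⅔ + (⅓)*9 = ⅔ + 3 = 11/3 ≈ 3.6667)
K(y, u) = (3 + 2*y²)/(-7 + u) (K(y, u) = (y*(2*y) + 3)/(-7 + u) = (2*y² + 3)/(-7 + u) = (3 + 2*y²)/(-7 + u))
C(k) = 3383/10 (C(k) = 299 - (3 + 2*8²)/(-7 + 11/3) = 299 - (3 + 2*64)/(-10/3) = 299 - (-3)*(3 + 128)/10 = 299 - (-3)*131/10 = 299 - 1*(-393/10) = 299 + 393/10 = 3383/10)
l(Q) = 330 (l(Q) = -15*(-22) = 330)
l(-138/(-651))/C(-238) = 330/(3383/10) = 330*(10/3383) = 3300/3383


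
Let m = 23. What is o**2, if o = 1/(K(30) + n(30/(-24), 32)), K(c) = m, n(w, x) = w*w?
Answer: 256/154449 ≈ 0.0016575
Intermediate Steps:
n(w, x) = w**2
K(c) = 23
o = 16/393 (o = 1/(23 + (30/(-24))**2) = 1/(23 + (30*(-1/24))**2) = 1/(23 + (-5/4)**2) = 1/(23 + 25/16) = 1/(393/16) = 16/393 ≈ 0.040712)
o**2 = (16/393)**2 = 256/154449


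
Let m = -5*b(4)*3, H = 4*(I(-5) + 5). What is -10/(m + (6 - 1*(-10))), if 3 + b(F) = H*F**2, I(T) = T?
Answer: -10/61 ≈ -0.16393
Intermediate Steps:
H = 0 (H = 4*(-5 + 5) = 4*0 = 0)
b(F) = -3 (b(F) = -3 + 0*F**2 = -3 + 0 = -3)
m = 45 (m = -5*(-3)*3 = 15*3 = 45)
-10/(m + (6 - 1*(-10))) = -10/(45 + (6 - 1*(-10))) = -10/(45 + (6 + 10)) = -10/(45 + 16) = -10/61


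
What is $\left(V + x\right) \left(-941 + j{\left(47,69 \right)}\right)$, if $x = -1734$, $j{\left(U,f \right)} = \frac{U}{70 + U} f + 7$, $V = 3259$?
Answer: $- \frac{53901125}{39} \approx -1.3821 \cdot 10^{6}$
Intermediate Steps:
$j{\left(U,f \right)} = 7 + \frac{U f}{70 + U}$ ($j{\left(U,f \right)} = \frac{U}{70 + U} f + 7 = \frac{U f}{70 + U} + 7 = 7 + \frac{U f}{70 + U}$)
$\left(V + x\right) \left(-941 + j{\left(47,69 \right)}\right) = \left(3259 - 1734\right) \left(-941 + \frac{490 + 7 \cdot 47 + 47 \cdot 69}{70 + 47}\right) = 1525 \left(-941 + \frac{490 + 329 + 3243}{117}\right) = 1525 \left(-941 + \frac{1}{117} \cdot 4062\right) = 1525 \left(-941 + \frac{1354}{39}\right) = 1525 \left(- \frac{35345}{39}\right) = - \frac{53901125}{39}$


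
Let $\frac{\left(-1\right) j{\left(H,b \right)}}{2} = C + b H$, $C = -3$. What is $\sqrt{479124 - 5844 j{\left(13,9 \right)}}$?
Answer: $6 \sqrt{50321} \approx 1345.9$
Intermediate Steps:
$j{\left(H,b \right)} = 6 - 2 H b$ ($j{\left(H,b \right)} = - 2 \left(-3 + b H\right) = - 2 \left(-3 + H b\right) = 6 - 2 H b$)
$\sqrt{479124 - 5844 j{\left(13,9 \right)}} = \sqrt{479124 - 5844 \left(6 - 26 \cdot 9\right)} = \sqrt{479124 - 5844 \left(6 - 234\right)} = \sqrt{479124 - -1332432} = \sqrt{479124 + 1332432} = \sqrt{1811556} = 6 \sqrt{50321}$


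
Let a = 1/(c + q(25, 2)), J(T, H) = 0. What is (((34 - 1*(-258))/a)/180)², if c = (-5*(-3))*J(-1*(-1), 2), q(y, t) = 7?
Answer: 261121/2025 ≈ 128.95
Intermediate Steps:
c = 0 (c = -5*(-3)*0 = 15*0 = 0)
a = ⅐ (a = 1/(0 + 7) = 1/7 = ⅐ ≈ 0.14286)
(((34 - 1*(-258))/a)/180)² = (((34 - 1*(-258))/(⅐))/180)² = (((34 + 258)*7)*(1/180))² = ((292*7)*(1/180))² = (2044*(1/180))² = (511/45)² = 261121/2025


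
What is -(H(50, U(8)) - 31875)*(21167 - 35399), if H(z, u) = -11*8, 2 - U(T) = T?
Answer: -454897416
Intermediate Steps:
U(T) = 2 - T
H(z, u) = -88
-(H(50, U(8)) - 31875)*(21167 - 35399) = -(-88 - 31875)*(21167 - 35399) = -(-31963)*(-14232) = -1*454897416 = -454897416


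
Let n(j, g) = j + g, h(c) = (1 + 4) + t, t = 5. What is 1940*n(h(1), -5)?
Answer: 9700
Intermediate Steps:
h(c) = 10 (h(c) = (1 + 4) + 5 = 5 + 5 = 10)
n(j, g) = g + j
1940*n(h(1), -5) = 1940*(-5 + 10) = 1940*5 = 9700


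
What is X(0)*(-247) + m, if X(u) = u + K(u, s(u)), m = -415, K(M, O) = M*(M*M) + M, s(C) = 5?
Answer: -415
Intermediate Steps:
K(M, O) = M + M³ (K(M, O) = M*M² + M = M³ + M = M + M³)
X(u) = u³ + 2*u (X(u) = u + (u + u³) = u³ + 2*u)
X(0)*(-247) + m = (0*(2 + 0²))*(-247) - 415 = (0*(2 + 0))*(-247) - 415 = (0*2)*(-247) - 415 = 0*(-247) - 415 = 0 - 415 = -415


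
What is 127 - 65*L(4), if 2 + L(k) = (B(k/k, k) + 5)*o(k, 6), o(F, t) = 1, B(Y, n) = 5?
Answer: -393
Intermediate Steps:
L(k) = 8 (L(k) = -2 + (5 + 5)*1 = -2 + 10*1 = -2 + 10 = 8)
127 - 65*L(4) = 127 - 65*8 = 127 - 520 = -393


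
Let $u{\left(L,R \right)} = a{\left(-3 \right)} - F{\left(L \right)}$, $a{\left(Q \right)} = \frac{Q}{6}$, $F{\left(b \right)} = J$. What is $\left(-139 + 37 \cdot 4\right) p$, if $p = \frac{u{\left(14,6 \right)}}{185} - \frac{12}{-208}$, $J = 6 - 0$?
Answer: $\frac{1953}{9620} \approx 0.20301$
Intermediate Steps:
$J = 6$ ($J = 6 + 0 = 6$)
$F{\left(b \right)} = 6$
$a{\left(Q \right)} = \frac{Q}{6}$ ($a{\left(Q \right)} = Q \frac{1}{6} = \frac{Q}{6}$)
$u{\left(L,R \right)} = - \frac{13}{2}$ ($u{\left(L,R \right)} = \frac{1}{6} \left(-3\right) - 6 = - \frac{1}{2} - 6 = - \frac{13}{2}$)
$p = \frac{217}{9620}$ ($p = - \frac{13}{2 \cdot 185} - \frac{12}{-208} = \left(- \frac{13}{2}\right) \frac{1}{185} - - \frac{3}{52} = - \frac{13}{370} + \frac{3}{52} = \frac{217}{9620} \approx 0.022557$)
$\left(-139 + 37 \cdot 4\right) p = \left(-139 + 37 \cdot 4\right) \frac{217}{9620} = \left(-139 + 148\right) \frac{217}{9620} = 9 \cdot \frac{217}{9620} = \frac{1953}{9620}$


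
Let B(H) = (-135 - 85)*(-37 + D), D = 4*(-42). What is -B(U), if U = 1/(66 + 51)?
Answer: -45100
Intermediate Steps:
D = -168
U = 1/117 ≈ 0.0085470
B(H) = 45100 (B(H) = (-135 - 85)*(-37 - 168) = -220*(-205) = 45100)
-B(U) = -1*45100 = -45100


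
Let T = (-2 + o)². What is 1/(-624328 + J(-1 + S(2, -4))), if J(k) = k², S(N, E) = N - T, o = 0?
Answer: -1/624319 ≈ -1.6017e-6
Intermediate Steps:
T = 4 (T = (-2 + 0)² = (-2)² = 4)
S(N, E) = -4 + N (S(N, E) = N - 1*4 = N - 4 = -4 + N)
1/(-624328 + J(-1 + S(2, -4))) = 1/(-624328 + (-1 + (-4 + 2))²) = 1/(-624328 + (-1 - 2)²) = 1/(-624328 + (-3)²) = 1/(-624328 + 9) = 1/(-624319) = -1/624319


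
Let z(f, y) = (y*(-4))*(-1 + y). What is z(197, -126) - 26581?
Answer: -90589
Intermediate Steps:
z(f, y) = -4*y*(-1 + y) (z(f, y) = (-4*y)*(-1 + y) = -4*y*(-1 + y))
z(197, -126) - 26581 = 4*(-126)*(1 - 1*(-126)) - 26581 = 4*(-126)*(1 + 126) - 26581 = 4*(-126)*127 - 26581 = -64008 - 26581 = -90589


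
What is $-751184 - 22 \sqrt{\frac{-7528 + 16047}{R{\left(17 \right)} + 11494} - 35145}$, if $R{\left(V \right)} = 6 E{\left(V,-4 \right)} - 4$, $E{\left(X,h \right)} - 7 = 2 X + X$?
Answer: $-751184 - \frac{11 i \sqrt{4925057737458}}{5919} \approx -7.5118 \cdot 10^{5} - 4124.3 i$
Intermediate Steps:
$E{\left(X,h \right)} = 7 + 3 X$ ($E{\left(X,h \right)} = 7 + \left(2 X + X\right) = 7 + 3 X$)
$R{\left(V \right)} = 38 + 18 V$ ($R{\left(V \right)} = 6 \left(7 + 3 V\right) - 4 = \left(42 + 18 V\right) - 4 = 38 + 18 V$)
$-751184 - 22 \sqrt{\frac{-7528 + 16047}{R{\left(17 \right)} + 11494} - 35145} = -751184 - 22 \sqrt{\frac{-7528 + 16047}{\left(38 + 18 \cdot 17\right) + 11494} - 35145} = -751184 - 22 \sqrt{\frac{8519}{\left(38 + 306\right) + 11494} - 35145} = -751184 - 22 \sqrt{\frac{8519}{344 + 11494} - 35145} = -751184 - 22 \sqrt{\frac{8519}{11838} - 35145} = -751184 - 22 \sqrt{- \frac{416037991}{11838}} = -751184 - 22 \frac{i \sqrt{4925057737458}}{11838} = -751184 - \frac{11 i \sqrt{4925057737458}}{5919}$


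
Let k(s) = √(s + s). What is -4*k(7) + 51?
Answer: 51 - 4*√14 ≈ 36.033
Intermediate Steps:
k(s) = √2*√s (k(s) = √(2*s) = √2*√s)
-4*k(7) + 51 = -4*√2*√7 + 51 = -4*√14 + 51 = 51 - 4*√14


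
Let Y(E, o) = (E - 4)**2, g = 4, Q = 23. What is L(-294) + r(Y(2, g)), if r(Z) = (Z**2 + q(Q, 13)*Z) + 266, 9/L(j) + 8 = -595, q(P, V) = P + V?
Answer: 28541/67 ≈ 425.98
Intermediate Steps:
L(j) = -1/67 (L(j) = 9/(-8 - 595) = 9/(-603) = 9*(-1/603) = -1/67)
Y(E, o) = (-4 + E)**2
r(Z) = 266 + Z**2 + 36*Z (r(Z) = (Z**2 + (23 + 13)*Z) + 266 = (Z**2 + 36*Z) + 266 = 266 + Z**2 + 36*Z)
L(-294) + r(Y(2, g)) = -1/67 + (266 + ((-4 + 2)**2)**2 + 36*(-4 + 2)**2) = -1/67 + (266 + ((-2)**2)**2 + 36*(-2)**2) = -1/67 + (266 + 4**2 + 36*4) = -1/67 + (266 + 16 + 144) = -1/67 + 426 = 28541/67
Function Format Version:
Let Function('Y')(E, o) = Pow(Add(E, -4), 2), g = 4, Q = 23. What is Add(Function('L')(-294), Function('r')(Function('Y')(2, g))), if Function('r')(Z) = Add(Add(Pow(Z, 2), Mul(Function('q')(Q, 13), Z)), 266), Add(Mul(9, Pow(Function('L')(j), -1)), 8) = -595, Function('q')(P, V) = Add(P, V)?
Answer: Rational(28541, 67) ≈ 425.98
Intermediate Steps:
Function('L')(j) = Rational(-1, 67) (Function('L')(j) = Mul(9, Pow(Add(-8, -595), -1)) = Mul(9, Pow(-603, -1)) = Mul(9, Rational(-1, 603)) = Rational(-1, 67))
Function('Y')(E, o) = Pow(Add(-4, E), 2)
Function('r')(Z) = Add(266, Pow(Z, 2), Mul(36, Z)) (Function('r')(Z) = Add(Add(Pow(Z, 2), Mul(Add(23, 13), Z)), 266) = Add(Add(Pow(Z, 2), Mul(36, Z)), 266) = Add(266, Pow(Z, 2), Mul(36, Z)))
Add(Function('L')(-294), Function('r')(Function('Y')(2, g))) = Add(Rational(-1, 67), Add(266, Pow(Pow(Add(-4, 2), 2), 2), Mul(36, Pow(Add(-4, 2), 2)))) = Add(Rational(-1, 67), Add(266, Pow(Pow(-2, 2), 2), Mul(36, Pow(-2, 2)))) = Add(Rational(-1, 67), Add(266, Pow(4, 2), Mul(36, 4))) = Add(Rational(-1, 67), Add(266, 16, 144)) = Add(Rational(-1, 67), 426) = Rational(28541, 67)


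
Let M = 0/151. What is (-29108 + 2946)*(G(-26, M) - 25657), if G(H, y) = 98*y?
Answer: 671238434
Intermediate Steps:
M = 0 (M = 0*(1/151) = 0)
(-29108 + 2946)*(G(-26, M) - 25657) = (-29108 + 2946)*(98*0 - 25657) = -26162*(0 - 25657) = -26162*(-25657) = 671238434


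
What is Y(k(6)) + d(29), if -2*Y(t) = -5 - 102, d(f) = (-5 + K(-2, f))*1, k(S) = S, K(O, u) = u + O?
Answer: 151/2 ≈ 75.500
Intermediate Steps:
K(O, u) = O + u
d(f) = -7 + f (d(f) = (-5 + (-2 + f))*1 = (-7 + f)*1 = -7 + f)
Y(t) = 107/2 (Y(t) = -(-5 - 102)/2 = -½*(-107) = 107/2)
Y(k(6)) + d(29) = 107/2 + (-7 + 29) = 107/2 + 22 = 151/2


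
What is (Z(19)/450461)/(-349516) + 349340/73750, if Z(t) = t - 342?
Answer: 93222460736751/19680415859500 ≈ 4.7368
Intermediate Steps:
Z(t) = -342 + t
(Z(19)/450461)/(-349516) + 349340/73750 = ((-342 + 19)/450461)/(-349516) + 349340/73750 = -323*1/450461*(-1/349516) + 349340*(1/73750) = -323/450461*(-1/349516) + 34934/7375 = 323/157443326876 + 34934/7375 = 93222460736751/19680415859500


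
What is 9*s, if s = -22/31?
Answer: -198/31 ≈ -6.3871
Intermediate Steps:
s = -22/31 (s = -22*1/31 = -22/31 ≈ -0.70968)
9*s = 9*(-22/31) = -198/31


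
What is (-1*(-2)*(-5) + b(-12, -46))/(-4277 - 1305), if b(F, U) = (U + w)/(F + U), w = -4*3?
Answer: 9/5582 ≈ 0.0016123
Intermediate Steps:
w = -12
b(F, U) = (-12 + U)/(F + U) (b(F, U) = (U - 12)/(F + U) = (-12 + U)/(F + U))
(-1*(-2)*(-5) + b(-12, -46))/(-4277 - 1305) = (-1*(-2)*(-5) + (-12 - 46)/(-12 - 46))/(-4277 - 1305) = (2*(-5) - 58/(-58))/(-5582) = (-10 - 1/58*(-58))*(-1/5582) = (-10 + 1)*(-1/5582) = -9*(-1/5582) = 9/5582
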